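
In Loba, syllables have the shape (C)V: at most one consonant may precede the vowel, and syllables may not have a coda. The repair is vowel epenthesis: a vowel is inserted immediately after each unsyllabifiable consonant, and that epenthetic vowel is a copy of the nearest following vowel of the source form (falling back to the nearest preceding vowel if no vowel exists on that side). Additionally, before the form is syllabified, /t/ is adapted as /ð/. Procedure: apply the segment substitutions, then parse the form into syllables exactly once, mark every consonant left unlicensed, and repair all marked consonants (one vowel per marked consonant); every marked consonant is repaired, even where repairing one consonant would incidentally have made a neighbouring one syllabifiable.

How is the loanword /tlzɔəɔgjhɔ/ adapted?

Substitution: /t/ → /ð/, giving /ðlzɔəɔgjhɔ/.
The consonants /ð/, /l/, /g/, /j/ cannot be parsed into a legal (C)V syllable (no codas are permitted; onsets are limited to one consonant).
Inserting the epenthetic vowel yields /ð/ → /ðɔ/, /l/ → /lɔ/, /g/ → /gɔ/, /j/ → /jɔ/.

ðɔlɔzɔəɔgɔjɔhɔ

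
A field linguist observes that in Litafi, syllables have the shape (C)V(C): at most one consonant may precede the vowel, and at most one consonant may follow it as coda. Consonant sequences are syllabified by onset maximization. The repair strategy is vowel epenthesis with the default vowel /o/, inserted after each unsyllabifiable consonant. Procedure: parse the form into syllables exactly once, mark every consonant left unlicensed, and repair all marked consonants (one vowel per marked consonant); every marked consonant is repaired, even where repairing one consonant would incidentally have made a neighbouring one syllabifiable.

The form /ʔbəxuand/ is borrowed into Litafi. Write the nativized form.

Syllabifying with onset maximization leaves /ʔ/, /d/ stranded (at most one coda consonant is licensed; onsets are limited to one consonant).
Inserting the epenthetic vowel yields /ʔ/ → /ʔo/, /d/ → /do/.

ʔobəxuando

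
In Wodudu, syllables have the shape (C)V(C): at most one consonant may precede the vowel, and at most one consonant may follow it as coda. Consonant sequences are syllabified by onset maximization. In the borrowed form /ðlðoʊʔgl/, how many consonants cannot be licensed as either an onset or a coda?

4

The consonants /ð/, /l/, /g/, /l/ cannot be parsed into a legal (C)V(C) syllable (at most one coda consonant is licensed; onsets are limited to one consonant).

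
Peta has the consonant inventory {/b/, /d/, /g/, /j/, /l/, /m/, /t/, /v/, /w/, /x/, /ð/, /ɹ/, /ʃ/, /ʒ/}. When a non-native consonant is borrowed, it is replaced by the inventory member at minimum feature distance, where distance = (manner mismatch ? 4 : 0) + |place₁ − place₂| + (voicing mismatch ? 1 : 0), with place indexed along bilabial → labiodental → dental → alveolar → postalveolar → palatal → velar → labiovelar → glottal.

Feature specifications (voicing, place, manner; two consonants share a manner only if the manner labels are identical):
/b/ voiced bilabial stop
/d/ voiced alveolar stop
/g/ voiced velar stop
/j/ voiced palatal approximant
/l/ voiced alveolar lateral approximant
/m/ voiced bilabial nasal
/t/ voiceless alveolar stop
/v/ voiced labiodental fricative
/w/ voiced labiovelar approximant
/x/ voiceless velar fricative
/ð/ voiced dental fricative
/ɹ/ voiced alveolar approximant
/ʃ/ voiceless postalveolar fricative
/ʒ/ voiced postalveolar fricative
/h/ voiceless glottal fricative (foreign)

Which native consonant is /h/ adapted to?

x

/x/ is closest: same manner (fricative), place distance 2 (glottal→velar), same voicing; total 2. Next closest is /ʃ/ at distance 4.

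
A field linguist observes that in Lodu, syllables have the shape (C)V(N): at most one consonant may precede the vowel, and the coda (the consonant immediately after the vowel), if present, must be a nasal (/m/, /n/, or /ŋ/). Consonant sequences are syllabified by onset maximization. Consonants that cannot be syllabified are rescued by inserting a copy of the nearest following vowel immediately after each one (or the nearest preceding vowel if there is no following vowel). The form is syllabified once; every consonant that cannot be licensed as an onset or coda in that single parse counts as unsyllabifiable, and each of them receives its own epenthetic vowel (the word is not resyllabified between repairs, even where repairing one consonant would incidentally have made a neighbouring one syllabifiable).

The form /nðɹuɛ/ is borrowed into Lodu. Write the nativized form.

Under (C)V(N), the unsyllabifiable consonants are /n/, /ð/ (only a nasal (/m/, /n/, or /ŋ/) is licensed in coda position; onsets are limited to one consonant).
Each unlicensed consonant becomes the onset of a new syllable: /n/ → /nu/, /ð/ → /ðu/.

nuðuɹuɛ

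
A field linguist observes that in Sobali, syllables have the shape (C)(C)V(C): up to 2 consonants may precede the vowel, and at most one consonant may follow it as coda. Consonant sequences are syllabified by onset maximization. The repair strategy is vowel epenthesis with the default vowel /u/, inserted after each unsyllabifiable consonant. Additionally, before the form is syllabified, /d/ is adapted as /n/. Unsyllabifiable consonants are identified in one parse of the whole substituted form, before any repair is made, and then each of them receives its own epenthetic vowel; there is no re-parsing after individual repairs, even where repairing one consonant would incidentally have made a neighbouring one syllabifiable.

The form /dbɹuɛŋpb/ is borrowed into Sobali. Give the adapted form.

nubɹuɛŋpubu

Substitution: /d/ → /n/, giving /nbɹuɛŋpb/.
The consonants /n/, /p/, /b/ cannot be parsed into a legal (C)(C)V(C) syllable (at most one coda consonant is licensed; onsets may contain at most 2 consonants).
Inserting the epenthetic vowel yields /n/ → /nu/, /p/ → /pu/, /b/ → /bu/.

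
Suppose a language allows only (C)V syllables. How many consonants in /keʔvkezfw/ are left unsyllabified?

The consonants /ʔ/, /v/, /z/, /f/, /w/ cannot be parsed into a legal (C)V syllable (no codas are permitted; onsets are limited to one consonant).

5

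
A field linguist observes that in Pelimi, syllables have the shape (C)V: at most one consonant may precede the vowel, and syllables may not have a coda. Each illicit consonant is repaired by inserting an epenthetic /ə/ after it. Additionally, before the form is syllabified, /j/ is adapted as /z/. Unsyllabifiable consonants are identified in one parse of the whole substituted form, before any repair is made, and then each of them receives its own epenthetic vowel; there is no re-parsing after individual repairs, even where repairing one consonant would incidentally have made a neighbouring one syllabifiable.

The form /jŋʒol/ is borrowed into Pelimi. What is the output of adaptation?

Substitution: /j/ → /z/, giving /zŋʒol/.
The consonants /z/, /ŋ/, /l/ cannot be parsed into a legal (C)V syllable (no codas are permitted; onsets are limited to one consonant).
Inserting the epenthetic vowel yields /z/ → /zə/, /ŋ/ → /ŋə/, /l/ → /lə/.

zəŋəʒolə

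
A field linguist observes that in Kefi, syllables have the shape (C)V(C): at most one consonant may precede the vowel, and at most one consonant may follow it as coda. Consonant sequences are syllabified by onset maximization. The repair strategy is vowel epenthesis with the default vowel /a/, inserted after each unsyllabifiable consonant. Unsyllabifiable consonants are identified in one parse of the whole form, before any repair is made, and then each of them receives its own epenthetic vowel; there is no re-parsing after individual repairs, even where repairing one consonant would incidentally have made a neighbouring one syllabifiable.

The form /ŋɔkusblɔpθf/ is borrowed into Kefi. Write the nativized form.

The consonants /b/, /θ/, /f/ cannot be parsed into a legal (C)V(C) syllable (at most one coda consonant is licensed; onsets are limited to one consonant).
Each unlicensed consonant becomes the onset of a new syllable: /b/ → /ba/, /θ/ → /θa/, /f/ → /fa/.

ŋɔkusbalɔpθafa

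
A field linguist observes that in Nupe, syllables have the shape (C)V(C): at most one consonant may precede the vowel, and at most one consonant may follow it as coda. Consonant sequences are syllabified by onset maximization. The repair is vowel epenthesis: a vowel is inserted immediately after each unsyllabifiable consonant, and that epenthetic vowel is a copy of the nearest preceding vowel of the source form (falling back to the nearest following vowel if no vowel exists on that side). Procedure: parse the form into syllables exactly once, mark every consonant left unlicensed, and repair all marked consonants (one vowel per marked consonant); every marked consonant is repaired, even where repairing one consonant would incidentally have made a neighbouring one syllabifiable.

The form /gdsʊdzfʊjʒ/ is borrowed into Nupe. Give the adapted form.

gʊdʊsʊdzʊfʊjʒʊ

Under (C)V(C), the unsyllabifiable consonants are /g/, /d/, /z/, /ʒ/ (at most one coda consonant is licensed; onsets are limited to one consonant).
Each unlicensed consonant becomes the onset of a new syllable: /g/ → /gʊ/, /d/ → /dʊ/, /z/ → /zʊ/, /ʒ/ → /ʒʊ/.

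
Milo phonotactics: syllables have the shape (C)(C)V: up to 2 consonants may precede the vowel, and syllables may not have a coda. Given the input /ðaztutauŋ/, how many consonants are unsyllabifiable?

1

Syllabifying with onset maximization leaves /ŋ/ stranded (no codas are permitted; onsets may contain at most 2 consonants).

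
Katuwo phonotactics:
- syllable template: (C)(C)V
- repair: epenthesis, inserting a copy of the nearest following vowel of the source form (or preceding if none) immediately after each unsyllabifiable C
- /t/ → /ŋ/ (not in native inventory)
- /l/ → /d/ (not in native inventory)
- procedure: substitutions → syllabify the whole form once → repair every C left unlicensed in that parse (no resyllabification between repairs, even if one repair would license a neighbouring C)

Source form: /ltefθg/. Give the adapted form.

Substitution: /l/ → /d/, /t/ → /ŋ/, giving /dŋefθg/.
Syllabifying with onset maximization leaves /f/, /θ/, /g/ stranded (no codas are permitted; onsets may contain at most 2 consonants).
Inserting the epenthetic vowel yields /f/ → /fe/, /θ/ → /θe/, /g/ → /ge/.

dŋefeθege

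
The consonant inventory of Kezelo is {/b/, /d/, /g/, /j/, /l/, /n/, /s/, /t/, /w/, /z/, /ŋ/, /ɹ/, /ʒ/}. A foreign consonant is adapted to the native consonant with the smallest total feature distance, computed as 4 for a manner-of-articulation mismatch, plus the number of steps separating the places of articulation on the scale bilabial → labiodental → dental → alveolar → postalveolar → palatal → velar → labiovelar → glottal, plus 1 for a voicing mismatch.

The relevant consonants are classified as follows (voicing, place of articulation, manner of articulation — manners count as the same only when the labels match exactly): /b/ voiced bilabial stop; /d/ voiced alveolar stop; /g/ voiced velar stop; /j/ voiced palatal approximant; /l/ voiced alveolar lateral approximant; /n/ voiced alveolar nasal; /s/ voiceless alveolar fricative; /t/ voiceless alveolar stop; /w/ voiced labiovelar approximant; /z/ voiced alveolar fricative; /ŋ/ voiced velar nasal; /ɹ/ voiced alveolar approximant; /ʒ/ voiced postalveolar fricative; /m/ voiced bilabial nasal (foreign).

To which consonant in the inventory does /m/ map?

/n/ is closest: same manner (nasal), place distance 3 (bilabial→alveolar), same voicing; total 3. Next closest is /b/ at distance 4.

n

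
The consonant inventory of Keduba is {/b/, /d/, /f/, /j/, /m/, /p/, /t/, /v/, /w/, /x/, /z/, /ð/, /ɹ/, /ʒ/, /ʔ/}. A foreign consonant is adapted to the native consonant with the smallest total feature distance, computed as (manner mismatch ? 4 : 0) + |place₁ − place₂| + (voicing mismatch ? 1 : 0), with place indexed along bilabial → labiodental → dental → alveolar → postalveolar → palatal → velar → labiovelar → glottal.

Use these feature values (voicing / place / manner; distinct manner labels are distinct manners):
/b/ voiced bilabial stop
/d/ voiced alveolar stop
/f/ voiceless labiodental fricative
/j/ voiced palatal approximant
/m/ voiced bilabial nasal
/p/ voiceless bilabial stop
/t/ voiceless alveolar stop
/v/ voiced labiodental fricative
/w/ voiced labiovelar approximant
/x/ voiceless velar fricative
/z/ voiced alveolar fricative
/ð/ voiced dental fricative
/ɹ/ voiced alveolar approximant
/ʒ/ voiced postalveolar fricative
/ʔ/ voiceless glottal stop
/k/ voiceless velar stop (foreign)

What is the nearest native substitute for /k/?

/ʔ/ is closest: same manner (stop), place distance 2 (velar→glottal), same voicing; total 2. Next closest is /t/ at distance 3.

ʔ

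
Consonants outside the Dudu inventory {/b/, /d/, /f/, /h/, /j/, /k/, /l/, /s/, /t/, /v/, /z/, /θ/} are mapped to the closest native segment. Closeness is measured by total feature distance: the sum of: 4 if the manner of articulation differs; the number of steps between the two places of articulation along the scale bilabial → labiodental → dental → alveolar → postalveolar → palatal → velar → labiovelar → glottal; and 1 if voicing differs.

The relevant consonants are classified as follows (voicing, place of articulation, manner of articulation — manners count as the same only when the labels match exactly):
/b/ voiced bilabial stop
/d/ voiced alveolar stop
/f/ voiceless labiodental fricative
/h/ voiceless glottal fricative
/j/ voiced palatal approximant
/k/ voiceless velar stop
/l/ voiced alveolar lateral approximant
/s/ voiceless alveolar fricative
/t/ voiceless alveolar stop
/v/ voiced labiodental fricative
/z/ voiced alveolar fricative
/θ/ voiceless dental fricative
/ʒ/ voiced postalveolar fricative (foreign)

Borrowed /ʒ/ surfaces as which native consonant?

z

/z/ is closest: same manner (fricative), place distance 1 (postalveolar→alveolar), same voicing; total 1. Next closest is /s/ at distance 2.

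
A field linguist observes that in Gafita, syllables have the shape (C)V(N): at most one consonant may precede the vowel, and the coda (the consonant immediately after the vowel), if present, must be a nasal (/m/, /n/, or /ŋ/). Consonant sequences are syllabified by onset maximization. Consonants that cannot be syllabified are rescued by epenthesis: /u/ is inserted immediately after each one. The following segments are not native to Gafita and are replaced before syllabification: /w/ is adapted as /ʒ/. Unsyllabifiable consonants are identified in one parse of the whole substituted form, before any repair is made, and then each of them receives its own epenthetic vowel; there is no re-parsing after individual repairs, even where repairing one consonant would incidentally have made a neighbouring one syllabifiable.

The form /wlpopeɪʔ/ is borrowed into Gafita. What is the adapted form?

Substitution: /w/ → /ʒ/, giving /ʒlpopeɪʔ/.
Syllabifying with onset maximization leaves /ʒ/, /l/, /ʔ/ stranded (only a nasal (/m/, /n/, or /ŋ/) is licensed in coda position; onsets are limited to one consonant).
Inserting the epenthetic vowel yields /ʒ/ → /ʒu/, /l/ → /lu/, /ʔ/ → /ʔu/.

ʒulupopeɪʔu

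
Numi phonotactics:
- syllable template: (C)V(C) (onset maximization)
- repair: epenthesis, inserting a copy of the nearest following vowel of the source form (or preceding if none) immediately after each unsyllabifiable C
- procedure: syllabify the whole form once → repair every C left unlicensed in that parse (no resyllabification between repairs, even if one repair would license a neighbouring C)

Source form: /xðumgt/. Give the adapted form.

xuðumgutu

The consonants /x/, /g/, /t/ cannot be parsed into a legal (C)V(C) syllable (at most one coda consonant is licensed; onsets are limited to one consonant).
Inserting the epenthetic vowel yields /x/ → /xu/, /g/ → /gu/, /t/ → /tu/.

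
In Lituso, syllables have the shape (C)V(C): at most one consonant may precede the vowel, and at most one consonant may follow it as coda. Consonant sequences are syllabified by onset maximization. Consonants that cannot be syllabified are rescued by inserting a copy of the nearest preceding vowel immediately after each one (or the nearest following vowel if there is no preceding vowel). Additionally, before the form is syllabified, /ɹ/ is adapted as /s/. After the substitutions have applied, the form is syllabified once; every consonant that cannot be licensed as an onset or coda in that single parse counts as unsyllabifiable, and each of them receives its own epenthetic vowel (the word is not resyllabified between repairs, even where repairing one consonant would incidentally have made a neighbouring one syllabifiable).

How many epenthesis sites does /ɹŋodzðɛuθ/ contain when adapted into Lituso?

After substitution the input is /sŋodzðɛuθ/.
The unsyllabifiable consonants are /s/, /z/; each receives one epenthetic vowel.

2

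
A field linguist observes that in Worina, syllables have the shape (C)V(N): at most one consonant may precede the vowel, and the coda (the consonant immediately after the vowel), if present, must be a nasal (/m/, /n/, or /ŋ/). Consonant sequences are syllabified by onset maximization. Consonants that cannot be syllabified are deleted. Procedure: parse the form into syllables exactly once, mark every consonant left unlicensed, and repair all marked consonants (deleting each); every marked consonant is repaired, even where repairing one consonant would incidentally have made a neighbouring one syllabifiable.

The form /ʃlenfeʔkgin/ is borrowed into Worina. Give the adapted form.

Under (C)V(N), the unsyllabifiable consonants are /ʃ/, /ʔ/, /k/ (only a nasal (/m/, /n/, or /ŋ/) is licensed in coda position; onsets are limited to one consonant).
Deleting the stranded consonants removes /ʃ/, /ʔ/, /k/.

lenfegin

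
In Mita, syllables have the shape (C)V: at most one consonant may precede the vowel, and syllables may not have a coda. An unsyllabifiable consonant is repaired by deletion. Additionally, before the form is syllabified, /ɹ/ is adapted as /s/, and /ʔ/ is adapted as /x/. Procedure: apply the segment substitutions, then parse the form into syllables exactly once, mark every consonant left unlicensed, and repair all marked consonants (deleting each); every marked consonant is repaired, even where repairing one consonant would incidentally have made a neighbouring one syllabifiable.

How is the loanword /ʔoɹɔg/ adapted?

xosɔ

Substitution: /ʔ/ → /x/, /ɹ/ → /s/, giving /xosɔg/.
Syllabifying with onset maximization leaves /g/ stranded (no codas are permitted; onsets are limited to one consonant).
Deleting the stranded consonants removes /g/.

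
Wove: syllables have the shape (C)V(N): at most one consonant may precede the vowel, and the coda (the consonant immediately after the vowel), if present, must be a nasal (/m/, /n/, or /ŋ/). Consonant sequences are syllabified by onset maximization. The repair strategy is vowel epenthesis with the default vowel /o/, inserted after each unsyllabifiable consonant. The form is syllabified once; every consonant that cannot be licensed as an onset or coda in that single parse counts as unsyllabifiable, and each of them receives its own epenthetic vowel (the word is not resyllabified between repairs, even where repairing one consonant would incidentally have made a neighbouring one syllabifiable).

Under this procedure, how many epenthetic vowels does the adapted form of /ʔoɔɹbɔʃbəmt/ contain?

3

The unsyllabifiable consonants are /ɹ/, /ʃ/, /t/; each receives one epenthetic vowel.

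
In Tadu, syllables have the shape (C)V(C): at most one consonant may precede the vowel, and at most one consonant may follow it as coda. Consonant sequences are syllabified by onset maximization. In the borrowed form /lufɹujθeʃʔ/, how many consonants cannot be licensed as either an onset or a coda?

Under (C)V(C), the unsyllabifiable consonants are /ʔ/ (at most one coda consonant is licensed; onsets are limited to one consonant).

1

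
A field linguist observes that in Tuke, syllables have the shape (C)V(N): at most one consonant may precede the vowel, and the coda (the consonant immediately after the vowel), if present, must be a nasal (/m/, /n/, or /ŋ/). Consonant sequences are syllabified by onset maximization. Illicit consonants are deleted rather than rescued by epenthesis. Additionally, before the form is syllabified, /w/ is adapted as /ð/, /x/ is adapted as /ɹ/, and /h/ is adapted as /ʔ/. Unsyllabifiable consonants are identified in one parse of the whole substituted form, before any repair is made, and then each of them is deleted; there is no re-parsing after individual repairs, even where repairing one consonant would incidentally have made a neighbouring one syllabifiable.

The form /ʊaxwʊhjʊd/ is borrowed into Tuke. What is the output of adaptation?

ʊaðʊjʊ

Substitution: /x/ → /ɹ/, /w/ → /ð/, /h/ → /ʔ/, giving /ʊaɹðʊʔjʊd/.
The consonants /ɹ/, /ʔ/, /d/ cannot be parsed into a legal (C)V(N) syllable (only a nasal (/m/, /n/, or /ŋ/) is licensed in coda position; onsets are limited to one consonant).
Deletion applies to /ɹ/, /ʔ/, /d/.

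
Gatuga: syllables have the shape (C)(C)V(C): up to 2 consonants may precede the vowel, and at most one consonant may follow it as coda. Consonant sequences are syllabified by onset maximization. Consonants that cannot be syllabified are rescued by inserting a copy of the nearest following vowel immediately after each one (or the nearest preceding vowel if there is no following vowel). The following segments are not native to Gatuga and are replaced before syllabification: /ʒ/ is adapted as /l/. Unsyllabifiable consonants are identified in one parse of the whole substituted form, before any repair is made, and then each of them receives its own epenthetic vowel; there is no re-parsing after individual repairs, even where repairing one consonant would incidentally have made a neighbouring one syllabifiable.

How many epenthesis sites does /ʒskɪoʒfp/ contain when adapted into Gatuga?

3

After substitution the input is /lskɪolfp/.
The unsyllabifiable consonants are /l/, /f/, /p/; each receives one epenthetic vowel.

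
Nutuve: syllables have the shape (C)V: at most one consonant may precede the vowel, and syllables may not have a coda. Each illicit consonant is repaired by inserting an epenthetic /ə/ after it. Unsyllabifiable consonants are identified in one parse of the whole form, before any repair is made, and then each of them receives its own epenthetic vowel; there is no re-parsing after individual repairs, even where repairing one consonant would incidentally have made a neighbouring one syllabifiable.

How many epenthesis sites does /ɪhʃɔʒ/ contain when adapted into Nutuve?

2

The unsyllabifiable consonants are /h/, /ʒ/; each receives one epenthetic vowel.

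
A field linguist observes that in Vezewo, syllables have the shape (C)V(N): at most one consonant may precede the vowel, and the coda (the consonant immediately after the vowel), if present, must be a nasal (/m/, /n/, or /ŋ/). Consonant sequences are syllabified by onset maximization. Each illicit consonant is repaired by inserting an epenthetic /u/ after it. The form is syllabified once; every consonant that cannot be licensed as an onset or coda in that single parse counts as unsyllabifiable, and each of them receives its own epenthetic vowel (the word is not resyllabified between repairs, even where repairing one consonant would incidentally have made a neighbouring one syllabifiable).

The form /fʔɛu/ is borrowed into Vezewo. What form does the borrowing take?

fuʔɛu

Syllabifying with onset maximization leaves /f/ stranded (only a nasal (/m/, /n/, or /ŋ/) is licensed in coda position; onsets are limited to one consonant).
Epenthesis after each stranded consonant: /f/ → /fu/.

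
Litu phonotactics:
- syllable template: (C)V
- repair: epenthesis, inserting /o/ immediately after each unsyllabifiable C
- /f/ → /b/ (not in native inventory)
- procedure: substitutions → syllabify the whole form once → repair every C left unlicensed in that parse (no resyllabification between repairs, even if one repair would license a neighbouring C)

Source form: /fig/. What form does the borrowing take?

bigo

Substitution: /f/ → /b/, giving /big/.
Syllabifying with onset maximization leaves /g/ stranded (no codas are permitted; onsets are limited to one consonant).
Each unlicensed consonant becomes the onset of a new syllable: /g/ → /go/.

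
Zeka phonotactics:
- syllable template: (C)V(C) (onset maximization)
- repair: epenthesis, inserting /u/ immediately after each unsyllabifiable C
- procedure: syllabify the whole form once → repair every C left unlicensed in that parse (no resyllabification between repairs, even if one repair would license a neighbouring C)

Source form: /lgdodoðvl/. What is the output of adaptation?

lugudodoðvulu

The consonants /l/, /g/, /v/, /l/ cannot be parsed into a legal (C)V(C) syllable (at most one coda consonant is licensed; onsets are limited to one consonant).
Epenthesis after each stranded consonant: /l/ → /lu/, /g/ → /gu/, /v/ → /vu/, /l/ → /lu/.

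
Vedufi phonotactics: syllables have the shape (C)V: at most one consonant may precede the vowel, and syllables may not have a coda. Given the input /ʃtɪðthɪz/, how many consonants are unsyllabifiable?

4

Under (C)V, the unsyllabifiable consonants are /ʃ/, /ð/, /t/, /z/ (no codas are permitted; onsets are limited to one consonant).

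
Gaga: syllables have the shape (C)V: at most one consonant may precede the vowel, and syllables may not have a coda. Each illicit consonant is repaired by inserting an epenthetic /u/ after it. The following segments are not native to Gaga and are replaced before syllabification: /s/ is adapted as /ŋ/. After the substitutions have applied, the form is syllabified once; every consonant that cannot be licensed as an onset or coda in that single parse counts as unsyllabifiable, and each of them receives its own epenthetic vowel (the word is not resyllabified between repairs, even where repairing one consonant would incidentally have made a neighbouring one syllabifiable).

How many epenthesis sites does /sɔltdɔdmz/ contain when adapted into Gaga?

After substitution the input is /ŋɔltdɔdmz/.
The unsyllabifiable consonants are /l/, /t/, /d/, /m/, /z/; each receives one epenthetic vowel.

5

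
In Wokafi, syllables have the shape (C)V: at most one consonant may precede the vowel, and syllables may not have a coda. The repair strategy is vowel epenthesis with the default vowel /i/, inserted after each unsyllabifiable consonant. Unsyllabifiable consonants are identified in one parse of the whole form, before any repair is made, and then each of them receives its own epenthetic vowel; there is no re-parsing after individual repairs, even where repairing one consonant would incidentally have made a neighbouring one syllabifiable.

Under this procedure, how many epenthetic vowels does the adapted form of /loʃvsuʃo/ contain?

The unsyllabifiable consonants are /ʃ/, /v/; each receives one epenthetic vowel.

2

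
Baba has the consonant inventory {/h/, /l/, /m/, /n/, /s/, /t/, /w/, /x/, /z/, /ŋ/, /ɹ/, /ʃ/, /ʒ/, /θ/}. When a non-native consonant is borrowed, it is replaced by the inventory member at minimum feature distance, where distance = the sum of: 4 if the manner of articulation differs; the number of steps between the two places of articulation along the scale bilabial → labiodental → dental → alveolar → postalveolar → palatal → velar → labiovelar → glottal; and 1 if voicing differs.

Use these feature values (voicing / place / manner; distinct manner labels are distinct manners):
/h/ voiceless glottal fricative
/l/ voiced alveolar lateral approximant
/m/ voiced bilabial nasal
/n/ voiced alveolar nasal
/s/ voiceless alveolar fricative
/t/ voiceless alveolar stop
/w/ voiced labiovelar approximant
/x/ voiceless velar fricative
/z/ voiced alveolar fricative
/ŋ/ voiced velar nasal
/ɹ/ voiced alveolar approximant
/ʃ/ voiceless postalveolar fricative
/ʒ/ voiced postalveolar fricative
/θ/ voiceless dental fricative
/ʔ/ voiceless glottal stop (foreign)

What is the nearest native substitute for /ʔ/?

h

/h/ is closest: manner differs (stop→fricative, +4), place distance 0 (glottal→glottal), same voicing; total 4. Next closest is /t/ at distance 5.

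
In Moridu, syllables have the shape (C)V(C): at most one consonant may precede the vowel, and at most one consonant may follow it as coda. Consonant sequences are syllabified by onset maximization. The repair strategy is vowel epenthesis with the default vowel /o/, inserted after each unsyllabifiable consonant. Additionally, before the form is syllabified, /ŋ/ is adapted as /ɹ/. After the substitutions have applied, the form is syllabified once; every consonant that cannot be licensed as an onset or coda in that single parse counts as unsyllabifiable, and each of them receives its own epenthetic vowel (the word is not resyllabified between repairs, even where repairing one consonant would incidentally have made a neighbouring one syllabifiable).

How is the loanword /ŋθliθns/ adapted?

Substitution: /ŋ/ → /ɹ/, giving /ɹθliθns/.
Under (C)V(C), the unsyllabifiable consonants are /ɹ/, /θ/, /n/, /s/ (at most one coda consonant is licensed; onsets are limited to one consonant).
Epenthesis after each stranded consonant: /ɹ/ → /ɹo/, /θ/ → /θo/, /n/ → /no/, /s/ → /so/.

ɹoθoliθnoso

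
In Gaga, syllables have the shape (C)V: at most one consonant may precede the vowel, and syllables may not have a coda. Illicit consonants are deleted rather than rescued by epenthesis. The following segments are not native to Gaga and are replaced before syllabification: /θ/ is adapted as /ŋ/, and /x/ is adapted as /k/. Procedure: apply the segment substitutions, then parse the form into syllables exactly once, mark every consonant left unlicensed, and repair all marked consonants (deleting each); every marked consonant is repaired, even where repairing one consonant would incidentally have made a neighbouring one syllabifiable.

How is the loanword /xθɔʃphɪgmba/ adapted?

ŋɔhɪba

Substitution: /x/ → /k/, /θ/ → /ŋ/, giving /kŋɔʃphɪgmba/.
Syllabifying with onset maximization leaves /k/, /ʃ/, /p/, /g/, /m/ stranded (no codas are permitted; onsets are limited to one consonant).
Each unlicensed consonant is deleted: /k/, /ʃ/, /p/, /g/, /m/.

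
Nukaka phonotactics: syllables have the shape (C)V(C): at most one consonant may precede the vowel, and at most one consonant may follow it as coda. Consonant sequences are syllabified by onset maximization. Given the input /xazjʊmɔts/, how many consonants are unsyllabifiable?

1

The consonants /s/ cannot be parsed into a legal (C)V(C) syllable (at most one coda consonant is licensed; onsets are limited to one consonant).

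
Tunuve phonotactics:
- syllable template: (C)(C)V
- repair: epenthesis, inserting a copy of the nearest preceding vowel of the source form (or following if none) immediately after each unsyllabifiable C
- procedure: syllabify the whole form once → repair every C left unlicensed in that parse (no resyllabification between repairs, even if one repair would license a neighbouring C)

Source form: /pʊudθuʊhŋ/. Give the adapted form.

Under (C)(C)V, the unsyllabifiable consonants are /h/, /ŋ/ (no codas are permitted; onsets may contain at most 2 consonants).
Inserting the epenthetic vowel yields /h/ → /hʊ/, /ŋ/ → /ŋʊ/.

pʊudθuʊhʊŋʊ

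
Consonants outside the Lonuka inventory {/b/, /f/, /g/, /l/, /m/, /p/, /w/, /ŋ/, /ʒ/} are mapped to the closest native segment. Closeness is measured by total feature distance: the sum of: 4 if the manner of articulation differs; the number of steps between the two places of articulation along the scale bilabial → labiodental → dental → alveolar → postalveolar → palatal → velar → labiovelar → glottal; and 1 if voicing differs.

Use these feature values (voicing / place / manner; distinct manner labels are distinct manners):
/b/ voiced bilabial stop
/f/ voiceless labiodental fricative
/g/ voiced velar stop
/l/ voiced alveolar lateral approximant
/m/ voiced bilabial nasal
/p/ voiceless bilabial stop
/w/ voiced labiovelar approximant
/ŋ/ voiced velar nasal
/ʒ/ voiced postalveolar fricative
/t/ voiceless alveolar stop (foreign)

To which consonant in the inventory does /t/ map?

p

/p/ is closest: same manner (stop), place distance 3 (alveolar→bilabial), same voicing; total 3. Next closest is /b/ at distance 4.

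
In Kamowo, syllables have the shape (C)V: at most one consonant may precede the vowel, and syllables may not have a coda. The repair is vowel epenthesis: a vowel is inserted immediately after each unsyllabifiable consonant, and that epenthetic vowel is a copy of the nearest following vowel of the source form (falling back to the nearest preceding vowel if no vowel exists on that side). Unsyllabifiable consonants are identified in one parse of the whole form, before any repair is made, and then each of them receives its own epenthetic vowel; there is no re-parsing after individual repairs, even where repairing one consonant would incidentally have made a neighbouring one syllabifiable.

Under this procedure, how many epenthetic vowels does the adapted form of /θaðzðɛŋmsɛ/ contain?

4

The unsyllabifiable consonants are /ð/, /z/, /ŋ/, /m/; each receives one epenthetic vowel.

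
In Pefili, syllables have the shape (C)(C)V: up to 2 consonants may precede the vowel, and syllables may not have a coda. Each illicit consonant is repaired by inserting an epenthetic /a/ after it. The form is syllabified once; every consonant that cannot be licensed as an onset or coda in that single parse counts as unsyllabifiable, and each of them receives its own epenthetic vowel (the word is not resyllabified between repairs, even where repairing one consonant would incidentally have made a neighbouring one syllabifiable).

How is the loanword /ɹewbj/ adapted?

The consonants /w/, /b/, /j/ cannot be parsed into a legal (C)(C)V syllable (no codas are permitted; onsets may contain at most 2 consonants).
Each unlicensed consonant becomes the onset of a new syllable: /w/ → /wa/, /b/ → /ba/, /j/ → /ja/.

ɹewabaja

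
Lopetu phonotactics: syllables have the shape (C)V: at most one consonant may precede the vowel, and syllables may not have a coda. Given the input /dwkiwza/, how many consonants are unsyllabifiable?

Under (C)V, the unsyllabifiable consonants are /d/, /w/, /w/ (no codas are permitted; onsets are limited to one consonant).

3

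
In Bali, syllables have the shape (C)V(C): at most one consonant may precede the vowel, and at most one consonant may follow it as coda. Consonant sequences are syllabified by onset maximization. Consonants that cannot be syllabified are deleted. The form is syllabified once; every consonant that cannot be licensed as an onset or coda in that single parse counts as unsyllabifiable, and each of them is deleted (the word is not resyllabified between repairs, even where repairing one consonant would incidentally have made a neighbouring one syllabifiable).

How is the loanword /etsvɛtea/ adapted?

Syllabifying with onset maximization leaves /s/ stranded (at most one coda consonant is licensed; onsets are limited to one consonant).
Deleting the stranded consonants removes /s/.

etvɛtea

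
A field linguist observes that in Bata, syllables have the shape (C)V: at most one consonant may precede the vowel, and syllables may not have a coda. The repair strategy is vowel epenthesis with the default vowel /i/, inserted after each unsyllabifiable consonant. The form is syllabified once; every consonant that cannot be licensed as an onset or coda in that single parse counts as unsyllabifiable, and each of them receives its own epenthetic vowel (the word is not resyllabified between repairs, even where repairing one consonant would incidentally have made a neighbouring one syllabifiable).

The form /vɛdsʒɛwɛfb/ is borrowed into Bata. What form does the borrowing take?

vɛdisiʒɛwɛfibi

Under (C)V, the unsyllabifiable consonants are /d/, /s/, /f/, /b/ (no codas are permitted; onsets are limited to one consonant).
Epenthesis after each stranded consonant: /d/ → /di/, /s/ → /si/, /f/ → /fi/, /b/ → /bi/.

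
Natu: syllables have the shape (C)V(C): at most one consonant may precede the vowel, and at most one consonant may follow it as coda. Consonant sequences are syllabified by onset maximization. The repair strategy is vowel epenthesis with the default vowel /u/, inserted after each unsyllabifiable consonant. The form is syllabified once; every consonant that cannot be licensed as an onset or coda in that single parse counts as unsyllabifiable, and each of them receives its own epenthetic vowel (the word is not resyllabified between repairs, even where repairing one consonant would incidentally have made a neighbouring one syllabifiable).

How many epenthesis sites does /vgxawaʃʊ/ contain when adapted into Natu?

The unsyllabifiable consonants are /v/, /g/; each receives one epenthetic vowel.

2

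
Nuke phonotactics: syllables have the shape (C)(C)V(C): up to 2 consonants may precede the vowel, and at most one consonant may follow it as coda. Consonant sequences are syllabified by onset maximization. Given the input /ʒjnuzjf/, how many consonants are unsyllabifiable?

3

Syllabifying with onset maximization leaves /ʒ/, /j/, /f/ stranded (at most one coda consonant is licensed; onsets may contain at most 2 consonants).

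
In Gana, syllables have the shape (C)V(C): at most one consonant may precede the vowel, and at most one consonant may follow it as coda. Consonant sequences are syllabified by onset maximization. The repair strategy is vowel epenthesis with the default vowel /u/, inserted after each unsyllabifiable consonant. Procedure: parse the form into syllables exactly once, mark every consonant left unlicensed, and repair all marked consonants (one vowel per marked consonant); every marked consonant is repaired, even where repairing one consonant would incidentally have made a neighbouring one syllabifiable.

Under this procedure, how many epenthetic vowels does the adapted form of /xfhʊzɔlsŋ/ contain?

The unsyllabifiable consonants are /x/, /f/, /s/, /ŋ/; each receives one epenthetic vowel.

4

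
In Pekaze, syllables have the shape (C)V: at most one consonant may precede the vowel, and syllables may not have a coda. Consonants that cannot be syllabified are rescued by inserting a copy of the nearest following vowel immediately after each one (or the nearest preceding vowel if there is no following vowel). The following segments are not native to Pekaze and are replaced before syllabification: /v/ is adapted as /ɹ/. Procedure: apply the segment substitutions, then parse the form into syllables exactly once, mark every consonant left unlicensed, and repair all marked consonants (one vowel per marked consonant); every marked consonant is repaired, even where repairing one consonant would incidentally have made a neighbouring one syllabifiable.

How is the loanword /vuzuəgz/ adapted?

ɹuzuəgəzə

Substitution: /v/ → /ɹ/, giving /ɹuzuəgz/.
The consonants /g/, /z/ cannot be parsed into a legal (C)V syllable (no codas are permitted; onsets are limited to one consonant).
Epenthesis after each stranded consonant: /g/ → /gə/, /z/ → /zə/.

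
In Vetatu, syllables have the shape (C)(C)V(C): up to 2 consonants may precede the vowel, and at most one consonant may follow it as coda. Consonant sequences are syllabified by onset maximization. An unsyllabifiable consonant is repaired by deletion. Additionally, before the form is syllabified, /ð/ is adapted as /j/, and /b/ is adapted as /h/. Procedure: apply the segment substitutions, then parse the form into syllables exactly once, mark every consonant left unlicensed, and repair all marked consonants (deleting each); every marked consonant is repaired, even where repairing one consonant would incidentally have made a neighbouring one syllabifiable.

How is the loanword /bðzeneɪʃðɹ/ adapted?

Substitution: /b/ → /h/, /ð/ → /j/, giving /hjzeneɪʃjɹ/.
Under (C)(C)V(C), the unsyllabifiable consonants are /h/, /j/, /ɹ/ (at most one coda consonant is licensed; onsets may contain at most 2 consonants).
Deleting the stranded consonants removes /h/, /j/, /ɹ/.

jzeneɪʃ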